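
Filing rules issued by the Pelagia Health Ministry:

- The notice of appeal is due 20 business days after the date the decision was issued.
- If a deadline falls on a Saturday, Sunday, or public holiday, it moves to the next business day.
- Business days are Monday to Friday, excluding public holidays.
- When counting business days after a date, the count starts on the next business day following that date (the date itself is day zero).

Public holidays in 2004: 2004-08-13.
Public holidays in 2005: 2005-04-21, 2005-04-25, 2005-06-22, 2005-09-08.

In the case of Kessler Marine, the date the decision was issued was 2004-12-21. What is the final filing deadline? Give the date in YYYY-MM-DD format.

2005-01-18

Starting the day after 2004-12-21 and counting 20 business days lands on 2005-01-18.
2005-01-18 (Tuesday) is already a business day.
The final due date is 2005-01-18.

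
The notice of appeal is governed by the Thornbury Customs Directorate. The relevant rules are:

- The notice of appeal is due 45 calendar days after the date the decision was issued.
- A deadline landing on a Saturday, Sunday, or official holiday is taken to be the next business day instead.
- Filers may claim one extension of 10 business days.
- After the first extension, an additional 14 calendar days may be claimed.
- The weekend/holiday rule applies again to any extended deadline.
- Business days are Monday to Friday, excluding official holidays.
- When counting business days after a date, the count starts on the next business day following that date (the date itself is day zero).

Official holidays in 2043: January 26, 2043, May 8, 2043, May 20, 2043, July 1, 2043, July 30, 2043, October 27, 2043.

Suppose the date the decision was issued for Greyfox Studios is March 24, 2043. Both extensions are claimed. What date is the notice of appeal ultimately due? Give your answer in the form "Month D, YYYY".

June 9, 2043

45 calendar days after March 24, 2043 is May 8, 2043.
May 8, 2043 falls on a listed holiday. Rolling to the next business day gives May 11, 2043, a Monday.
The 10-business-day extension runs from May 11, 2043 to May 26, 2043.
Since May 26, 2043 is a Tuesday and not a holiday, the date is unchanged.
Applying the 14-calendar-day extension: May 26, 2043 + 14 days = June 9, 2043.
June 9, 2043 is a Tuesday and not a listed holiday, so it stands.
Deadline: June 9, 2043.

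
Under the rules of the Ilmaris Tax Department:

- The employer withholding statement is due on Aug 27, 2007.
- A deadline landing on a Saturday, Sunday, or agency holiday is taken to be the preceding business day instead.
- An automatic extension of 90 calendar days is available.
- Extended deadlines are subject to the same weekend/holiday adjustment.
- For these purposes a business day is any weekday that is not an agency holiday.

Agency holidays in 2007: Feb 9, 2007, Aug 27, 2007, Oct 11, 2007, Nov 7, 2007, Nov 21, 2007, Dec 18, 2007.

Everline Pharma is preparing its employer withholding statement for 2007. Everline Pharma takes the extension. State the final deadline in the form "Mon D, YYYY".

Nov 22, 2007

Start from the fixed due date, Aug 27, 2007.
Aug 27, 2007 falls on a listed holiday. Rolling to the preceding business day gives Aug 24, 2007, a Friday.
Add the 90 calendar-day extension to Aug 24, 2007: Nov 22, 2007.
Nov 22, 2007 (Thursday) is already a business day.
So the filing is due Nov 22, 2007.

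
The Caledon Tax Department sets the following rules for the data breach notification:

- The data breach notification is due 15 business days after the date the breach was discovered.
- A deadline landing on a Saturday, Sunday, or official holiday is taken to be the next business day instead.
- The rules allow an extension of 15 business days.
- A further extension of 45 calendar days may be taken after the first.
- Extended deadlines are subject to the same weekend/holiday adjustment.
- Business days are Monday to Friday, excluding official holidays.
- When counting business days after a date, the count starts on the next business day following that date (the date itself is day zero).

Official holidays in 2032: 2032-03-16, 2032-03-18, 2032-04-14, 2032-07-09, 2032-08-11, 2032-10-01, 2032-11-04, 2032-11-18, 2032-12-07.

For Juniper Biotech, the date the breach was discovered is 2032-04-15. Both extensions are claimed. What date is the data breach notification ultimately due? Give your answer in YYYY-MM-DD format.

15 business days after 2032-04-15, excluding weekends and holidays, is 2032-05-06.
2032-05-06 is a Thursday and not a listed holiday, so it stands.
The 15-business-day extension runs from 2032-05-06 to 2032-05-27.
2032-05-27 (Thursday) is already a business day.
With the 45-day extension, 2032-05-27 becomes 2032-07-11.
2032-07-11 is a Sunday, so it moves to the next business day, 2032-07-12 (Monday).
Final deadline: 2032-07-12.

2032-07-12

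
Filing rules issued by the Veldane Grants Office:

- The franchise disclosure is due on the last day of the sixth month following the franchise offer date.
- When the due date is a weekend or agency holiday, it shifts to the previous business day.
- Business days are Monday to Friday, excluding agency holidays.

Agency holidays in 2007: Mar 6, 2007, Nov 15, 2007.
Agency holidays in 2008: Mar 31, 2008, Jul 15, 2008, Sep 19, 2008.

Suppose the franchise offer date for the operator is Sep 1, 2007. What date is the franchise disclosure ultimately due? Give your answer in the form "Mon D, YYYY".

The sixth month after Sep 1, 2007 is March 2008, whose last day is Mar 31, 2008.
Mar 31, 2008 is a listed holiday; the preceding business day is Mar 28, 2008 (Friday).
The final due date is Mar 28, 2008.

Mar 28, 2008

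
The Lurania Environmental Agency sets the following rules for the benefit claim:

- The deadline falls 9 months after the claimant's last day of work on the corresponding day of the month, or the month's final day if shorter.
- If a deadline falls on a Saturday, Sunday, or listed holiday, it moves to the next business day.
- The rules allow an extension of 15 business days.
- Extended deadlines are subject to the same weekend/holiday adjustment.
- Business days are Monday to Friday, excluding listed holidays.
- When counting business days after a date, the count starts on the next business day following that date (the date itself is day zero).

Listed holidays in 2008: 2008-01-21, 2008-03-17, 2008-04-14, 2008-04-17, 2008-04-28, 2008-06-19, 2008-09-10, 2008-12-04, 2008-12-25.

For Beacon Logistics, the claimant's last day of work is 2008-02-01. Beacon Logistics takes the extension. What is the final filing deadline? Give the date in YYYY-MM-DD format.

9 months after 2008-02-01, on the same day of the month, is 2008-11-01.
2008-11-01 is a Saturday; the next business day is 2008-11-03 (Monday).
Counting 15 further business days from 2008-11-03 reaches 2008-11-24.
Since 2008-11-24 is a Monday and not a holiday, the date is unchanged.
Final deadline: 2008-11-24.

2008-11-24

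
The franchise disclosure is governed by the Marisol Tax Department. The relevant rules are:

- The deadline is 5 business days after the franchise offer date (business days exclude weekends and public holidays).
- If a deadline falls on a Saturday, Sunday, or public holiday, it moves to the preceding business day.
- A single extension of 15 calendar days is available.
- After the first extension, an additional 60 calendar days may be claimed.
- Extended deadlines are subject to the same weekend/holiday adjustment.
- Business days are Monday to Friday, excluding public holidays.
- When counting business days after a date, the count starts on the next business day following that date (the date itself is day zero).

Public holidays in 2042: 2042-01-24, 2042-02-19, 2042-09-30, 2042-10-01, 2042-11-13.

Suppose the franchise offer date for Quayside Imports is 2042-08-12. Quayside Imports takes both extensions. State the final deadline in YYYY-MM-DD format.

2042-10-31

Counting 5 business days after 2042-08-12 (skipping weekends and listed holidays) reaches 2042-08-19.
2042-08-19 (Tuesday) is already a business day.
Add the 15 calendar-day extension to 2042-08-19: 2042-09-03.
Since 2042-09-03 is a Wednesday and not a holiday, the date is unchanged.
The 60-calendar-day extension moves the deadline from 2042-09-03 to 2042-11-02.
2042-11-02 is a Sunday; the preceding business day is 2042-10-31 (Friday).
Final deadline: 2042-10-31.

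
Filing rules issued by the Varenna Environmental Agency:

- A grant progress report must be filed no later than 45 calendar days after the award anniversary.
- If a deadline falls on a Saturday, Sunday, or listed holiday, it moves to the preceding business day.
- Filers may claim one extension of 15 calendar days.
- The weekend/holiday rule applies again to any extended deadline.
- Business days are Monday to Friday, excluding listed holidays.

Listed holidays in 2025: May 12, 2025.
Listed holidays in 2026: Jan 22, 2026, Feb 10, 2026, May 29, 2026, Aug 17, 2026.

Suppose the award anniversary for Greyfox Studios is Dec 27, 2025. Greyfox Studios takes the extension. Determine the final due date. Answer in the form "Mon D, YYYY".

Feb 24, 2026

Trigger date Dec 27, 2025 + 45 calendar days = Feb 10, 2026.
Because Feb 10, 2026 is a listed holiday, the deadline becomes Feb 9, 2026 (Monday).
The 15-calendar-day extension moves the deadline from Feb 9, 2026 to Feb 24, 2026.
Feb 24, 2026 is a Tuesday and not a listed holiday, so it stands.
The final due date is Feb 24, 2026.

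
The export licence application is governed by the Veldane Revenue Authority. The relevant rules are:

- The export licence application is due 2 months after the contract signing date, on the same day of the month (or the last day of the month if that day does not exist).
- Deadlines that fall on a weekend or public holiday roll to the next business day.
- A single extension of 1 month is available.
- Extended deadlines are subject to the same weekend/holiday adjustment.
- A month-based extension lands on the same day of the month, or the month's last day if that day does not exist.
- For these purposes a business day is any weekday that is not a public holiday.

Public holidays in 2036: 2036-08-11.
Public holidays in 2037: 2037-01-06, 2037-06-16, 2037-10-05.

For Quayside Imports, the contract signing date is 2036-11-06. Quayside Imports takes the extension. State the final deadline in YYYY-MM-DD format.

Moving 2 months forward from 2036-11-06 on the corresponding day gives 2037-01-06.
Because 2037-01-06 is a listed holiday, the deadline becomes 2037-01-07 (Wednesday).
The 1 month extension carries 2037-01-07 to 2037-02-07.
2037-02-07 is a Saturday, so it moves to the next business day, 2037-02-09 (Monday).
Final deadline: 2037-02-09.

2037-02-09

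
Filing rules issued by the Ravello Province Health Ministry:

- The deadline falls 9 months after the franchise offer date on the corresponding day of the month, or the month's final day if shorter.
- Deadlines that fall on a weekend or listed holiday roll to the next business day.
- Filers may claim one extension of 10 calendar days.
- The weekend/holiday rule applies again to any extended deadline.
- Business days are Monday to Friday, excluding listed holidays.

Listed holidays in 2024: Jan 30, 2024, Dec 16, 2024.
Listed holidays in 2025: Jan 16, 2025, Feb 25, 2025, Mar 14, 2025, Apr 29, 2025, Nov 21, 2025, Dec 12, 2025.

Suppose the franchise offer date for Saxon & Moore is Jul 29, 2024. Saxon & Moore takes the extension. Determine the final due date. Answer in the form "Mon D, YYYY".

May 12, 2025

Moving 9 months forward from Jul 29, 2024 on the corresponding day gives Apr 29, 2025.
Because Apr 29, 2025 is a listed holiday, the deadline becomes Apr 30, 2025 (Wednesday).
Applying the 10-calendar-day extension: Apr 30, 2025 + 10 days = May 10, 2025.
Because May 10, 2025 is a Saturday, the deadline becomes May 12, 2025 (Monday).
Final deadline: May 12, 2025.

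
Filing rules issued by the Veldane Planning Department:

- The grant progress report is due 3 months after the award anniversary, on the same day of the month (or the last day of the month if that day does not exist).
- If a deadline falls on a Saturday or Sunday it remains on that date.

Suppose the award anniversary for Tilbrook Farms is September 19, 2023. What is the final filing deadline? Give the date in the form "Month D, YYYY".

3 months after September 19, 2023, on the same day of the month, is December 19, 2023.
No adjustment is made for weekends or holidays, so December 19, 2023 stands.
Deadline: December 19, 2023.

December 19, 2023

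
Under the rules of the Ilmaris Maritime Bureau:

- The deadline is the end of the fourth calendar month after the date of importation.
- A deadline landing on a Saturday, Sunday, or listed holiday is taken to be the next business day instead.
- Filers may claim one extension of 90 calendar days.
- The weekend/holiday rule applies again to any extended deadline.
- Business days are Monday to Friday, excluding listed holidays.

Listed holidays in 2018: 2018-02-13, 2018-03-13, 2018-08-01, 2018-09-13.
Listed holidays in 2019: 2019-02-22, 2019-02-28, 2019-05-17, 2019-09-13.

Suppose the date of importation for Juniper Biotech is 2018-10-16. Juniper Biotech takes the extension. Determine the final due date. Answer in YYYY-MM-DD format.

2019-05-30

4 months after 2018-10-16 is February 2019; that month ends on 2019-02-28.
Because 2019-02-28 is a listed holiday, the deadline becomes 2019-03-01 (Friday).
The 90-calendar-day extension moves the deadline from 2019-03-01 to 2019-05-30.
Since 2019-05-30 is a Thursday and not a holiday, the date is unchanged.
Deadline: 2019-05-30.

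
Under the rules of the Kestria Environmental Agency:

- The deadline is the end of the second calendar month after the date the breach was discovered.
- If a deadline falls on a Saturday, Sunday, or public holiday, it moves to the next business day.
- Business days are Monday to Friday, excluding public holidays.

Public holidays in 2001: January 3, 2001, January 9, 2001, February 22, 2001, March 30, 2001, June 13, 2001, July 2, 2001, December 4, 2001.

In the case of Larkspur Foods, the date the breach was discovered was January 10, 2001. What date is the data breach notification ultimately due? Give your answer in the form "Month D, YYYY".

The second month after January 10, 2001 is March 2001, whose last day is March 31, 2001.
March 31, 2001 falls on a Saturday. Rolling to the next business day gives April 2, 2001, a Monday.
Deadline: April 2, 2001.

April 2, 2001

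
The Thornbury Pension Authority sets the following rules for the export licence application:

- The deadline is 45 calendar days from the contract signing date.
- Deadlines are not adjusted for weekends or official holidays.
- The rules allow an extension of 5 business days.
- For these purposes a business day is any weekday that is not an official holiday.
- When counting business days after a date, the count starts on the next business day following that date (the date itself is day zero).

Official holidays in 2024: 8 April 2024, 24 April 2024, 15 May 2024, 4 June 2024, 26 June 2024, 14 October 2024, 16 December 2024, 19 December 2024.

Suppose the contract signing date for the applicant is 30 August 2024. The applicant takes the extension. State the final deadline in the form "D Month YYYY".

From 30 August 2024, 45 calendar days later is 14 October 2024.
14 October 2024 is a Monday; no weekend or holiday adjustment applies.
Counting 5 further business days from 14 October 2024 reaches 21 October 2024.
21 October 2024 falls on a Monday. The rules make no weekend/holiday allowance, so it remains 21 October 2024.
The final due date is 21 October 2024.

21 October 2024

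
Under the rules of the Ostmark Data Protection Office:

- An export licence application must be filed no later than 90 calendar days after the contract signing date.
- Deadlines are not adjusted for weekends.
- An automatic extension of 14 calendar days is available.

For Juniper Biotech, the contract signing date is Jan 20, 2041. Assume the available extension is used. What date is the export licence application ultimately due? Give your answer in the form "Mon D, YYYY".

90 calendar days after Jan 20, 2041 is Apr 20, 2041.
Apr 20, 2041 is a Saturday; no weekend or holiday adjustment applies.
Applying the 14-calendar-day extension: Apr 20, 2041 + 14 days = May 4, 2041.
May 4, 2041 is a Saturday; no weekend or holiday adjustment applies.
Deadline: May 4, 2041.

May 4, 2041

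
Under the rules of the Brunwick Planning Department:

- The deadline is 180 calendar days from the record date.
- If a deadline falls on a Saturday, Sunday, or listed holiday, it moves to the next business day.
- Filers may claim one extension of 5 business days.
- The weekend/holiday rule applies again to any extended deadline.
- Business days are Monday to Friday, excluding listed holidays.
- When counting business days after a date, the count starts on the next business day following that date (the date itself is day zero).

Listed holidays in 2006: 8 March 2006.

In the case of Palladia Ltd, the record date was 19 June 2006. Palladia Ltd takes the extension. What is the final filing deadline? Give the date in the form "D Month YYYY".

180 calendar days after 19 June 2006 is 16 December 2006.
16 December 2006 is a Saturday, so it moves to the next business day, 18 December 2006 (Monday).
Applying the 5-business-day extension: 5 business days after 18 December 2006 is 25 December 2006.
25 December 2006 (Monday) is already a business day.
Deadline: 25 December 2006.

25 December 2006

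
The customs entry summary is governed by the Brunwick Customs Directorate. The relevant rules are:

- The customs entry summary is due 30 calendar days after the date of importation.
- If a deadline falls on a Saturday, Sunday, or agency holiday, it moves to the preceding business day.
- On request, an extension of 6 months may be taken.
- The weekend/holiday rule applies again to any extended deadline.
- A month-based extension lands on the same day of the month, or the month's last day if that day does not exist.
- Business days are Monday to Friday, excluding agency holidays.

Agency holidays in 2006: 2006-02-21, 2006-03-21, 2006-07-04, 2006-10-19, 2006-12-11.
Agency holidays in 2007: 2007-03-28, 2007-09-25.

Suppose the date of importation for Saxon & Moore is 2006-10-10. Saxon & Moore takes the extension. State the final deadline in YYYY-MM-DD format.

30 calendar days after 2006-10-10 is 2006-11-09.
Since 2006-11-09 is a Thursday and not a holiday, the date is unchanged.
Applying the 6 months extension: 6 months after 2006-11-09 is 2007-05-09.
2007-05-09 (Wednesday) is already a business day.
So the filing is due 2007-05-09.

2007-05-09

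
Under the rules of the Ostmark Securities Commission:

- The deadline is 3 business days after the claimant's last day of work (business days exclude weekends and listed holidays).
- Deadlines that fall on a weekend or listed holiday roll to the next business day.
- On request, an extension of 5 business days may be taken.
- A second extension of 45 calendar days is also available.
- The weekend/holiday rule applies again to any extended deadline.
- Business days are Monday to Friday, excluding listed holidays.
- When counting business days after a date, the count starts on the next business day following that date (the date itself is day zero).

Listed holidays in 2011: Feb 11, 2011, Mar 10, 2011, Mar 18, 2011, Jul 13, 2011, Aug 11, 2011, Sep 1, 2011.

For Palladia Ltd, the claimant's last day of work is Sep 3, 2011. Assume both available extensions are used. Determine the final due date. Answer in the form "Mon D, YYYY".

Oct 31, 2011

3 business days after Sep 3, 2011, excluding weekends and holidays, is Sep 7, 2011.
Sep 7, 2011 falls on a Wednesday, which is a business day, so no adjustment is needed.
Applying the 5-business-day extension: 5 business days after Sep 7, 2011 is Sep 14, 2011.
Sep 14, 2011 is a Wednesday and not a listed holiday, so it stands.
With the 45-day extension, Sep 14, 2011 becomes Oct 29, 2011.
Oct 29, 2011 is a Saturday, so it moves to the next business day, Oct 31, 2011 (Monday).
The final due date is Oct 31, 2011.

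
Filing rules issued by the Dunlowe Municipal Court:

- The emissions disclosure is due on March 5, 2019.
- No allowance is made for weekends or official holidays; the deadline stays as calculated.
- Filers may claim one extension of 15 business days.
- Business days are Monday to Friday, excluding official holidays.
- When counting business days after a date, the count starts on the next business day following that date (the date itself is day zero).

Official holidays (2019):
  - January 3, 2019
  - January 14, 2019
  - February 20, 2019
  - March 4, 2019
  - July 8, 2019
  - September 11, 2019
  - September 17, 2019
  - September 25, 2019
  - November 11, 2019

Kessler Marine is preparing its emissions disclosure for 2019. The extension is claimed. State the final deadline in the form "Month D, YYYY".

March 26, 2019

Start from the fixed due date, March 5, 2019.
No adjustment is made for weekends or holidays, so March 5, 2019 stands.
Applying the 15-business-day extension: 15 business days after March 5, 2019 is March 26, 2019.
March 26, 2019 falls on a Tuesday. The rules make no weekend/holiday allowance, so it remains March 26, 2019.
Final deadline: March 26, 2019.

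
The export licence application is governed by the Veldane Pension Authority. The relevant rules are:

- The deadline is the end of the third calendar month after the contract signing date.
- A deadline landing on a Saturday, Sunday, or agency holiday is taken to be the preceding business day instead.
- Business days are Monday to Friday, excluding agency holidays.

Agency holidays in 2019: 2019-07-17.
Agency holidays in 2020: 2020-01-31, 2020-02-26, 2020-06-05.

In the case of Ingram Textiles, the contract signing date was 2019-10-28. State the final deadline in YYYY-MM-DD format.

2020-01-30

3 months after 2019-10-28 falls in January 2020; the last day of that month is 2020-01-31.
Because 2020-01-31 is a listed holiday, the deadline becomes 2020-01-30 (Thursday).
So the filing is due 2020-01-30.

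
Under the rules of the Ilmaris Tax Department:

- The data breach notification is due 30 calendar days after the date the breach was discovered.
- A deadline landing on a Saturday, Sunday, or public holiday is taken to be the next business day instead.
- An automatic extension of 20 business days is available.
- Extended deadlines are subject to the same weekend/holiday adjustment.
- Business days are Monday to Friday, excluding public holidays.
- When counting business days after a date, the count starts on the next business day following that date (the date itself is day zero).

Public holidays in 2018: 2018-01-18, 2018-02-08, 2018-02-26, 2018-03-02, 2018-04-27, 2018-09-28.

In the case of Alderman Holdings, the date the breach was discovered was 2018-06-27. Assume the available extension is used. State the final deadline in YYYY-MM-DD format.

2018-08-24

30 calendar days after 2018-06-27 is 2018-07-27.
Since 2018-07-27 is a Friday and not a holiday, the date is unchanged.
Applying the 20-business-day extension: 20 business days after 2018-07-27 is 2018-08-24.
Since 2018-08-24 is a Friday and not a holiday, the date is unchanged.
So the filing is due 2018-08-24.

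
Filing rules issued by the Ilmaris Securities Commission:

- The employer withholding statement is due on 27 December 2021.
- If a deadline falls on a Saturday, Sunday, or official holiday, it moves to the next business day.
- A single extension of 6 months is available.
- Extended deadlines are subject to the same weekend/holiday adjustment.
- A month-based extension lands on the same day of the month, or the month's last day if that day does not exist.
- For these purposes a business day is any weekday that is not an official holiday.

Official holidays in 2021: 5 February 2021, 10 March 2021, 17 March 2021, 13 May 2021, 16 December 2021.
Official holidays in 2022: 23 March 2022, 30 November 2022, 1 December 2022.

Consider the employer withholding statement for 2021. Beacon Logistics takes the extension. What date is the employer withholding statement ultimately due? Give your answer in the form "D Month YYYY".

27 June 2022

The statutory due date is 27 December 2021.
27 December 2021 (Monday) is already a business day.
Add 6 months to 27 December 2021: 27 June 2022.
27 June 2022 is a Monday and not a listed holiday, so it stands.
Deadline: 27 June 2022.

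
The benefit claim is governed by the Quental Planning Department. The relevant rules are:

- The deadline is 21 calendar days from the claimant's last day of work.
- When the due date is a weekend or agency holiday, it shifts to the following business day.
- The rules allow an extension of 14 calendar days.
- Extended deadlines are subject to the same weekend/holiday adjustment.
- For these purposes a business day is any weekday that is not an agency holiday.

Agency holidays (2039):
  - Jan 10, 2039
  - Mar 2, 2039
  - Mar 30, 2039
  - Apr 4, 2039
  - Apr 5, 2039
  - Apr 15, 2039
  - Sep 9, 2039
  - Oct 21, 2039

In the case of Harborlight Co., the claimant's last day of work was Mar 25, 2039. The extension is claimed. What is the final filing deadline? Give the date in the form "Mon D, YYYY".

May 2, 2039

Adding 21 calendar days to Mar 25, 2039 gives Apr 15, 2039.
Because Apr 15, 2039 is a listed holiday, the deadline becomes Apr 18, 2039 (Monday).
With the 14-day extension, Apr 18, 2039 becomes May 2, 2039.
Since May 2, 2039 is a Monday and not a holiday, the date is unchanged.
Deadline: May 2, 2039.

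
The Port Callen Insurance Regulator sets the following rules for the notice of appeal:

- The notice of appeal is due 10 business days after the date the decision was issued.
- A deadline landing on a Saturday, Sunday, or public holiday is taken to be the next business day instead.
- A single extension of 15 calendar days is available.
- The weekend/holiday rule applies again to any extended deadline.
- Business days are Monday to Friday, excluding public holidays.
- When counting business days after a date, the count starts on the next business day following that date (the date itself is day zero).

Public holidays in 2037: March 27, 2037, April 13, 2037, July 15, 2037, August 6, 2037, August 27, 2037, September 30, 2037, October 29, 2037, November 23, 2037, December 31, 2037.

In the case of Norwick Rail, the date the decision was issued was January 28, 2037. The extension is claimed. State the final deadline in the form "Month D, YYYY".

10 business days after January 28, 2037, excluding weekends and holidays, is February 11, 2037.
February 11, 2037 (Wednesday) is already a business day.
Add the 15 calendar-day extension to February 11, 2037: February 26, 2037.
February 26, 2037 is a Thursday and not a listed holiday, so it stands.
Final deadline: February 26, 2037.

February 26, 2037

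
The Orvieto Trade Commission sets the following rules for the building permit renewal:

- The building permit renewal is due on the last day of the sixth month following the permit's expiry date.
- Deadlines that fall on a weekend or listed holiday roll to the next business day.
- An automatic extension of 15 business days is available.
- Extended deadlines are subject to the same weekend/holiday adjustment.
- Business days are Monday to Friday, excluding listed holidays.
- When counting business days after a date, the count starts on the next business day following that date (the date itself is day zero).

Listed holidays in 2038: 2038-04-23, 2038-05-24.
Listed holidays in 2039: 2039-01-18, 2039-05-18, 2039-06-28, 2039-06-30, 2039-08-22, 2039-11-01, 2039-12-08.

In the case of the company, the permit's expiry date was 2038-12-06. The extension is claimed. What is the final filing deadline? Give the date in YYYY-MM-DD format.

6 months after 2038-12-06 falls in June 2039; the last day of that month is 2039-06-30.
2039-06-30 is a listed holiday, so it moves to the next business day, 2039-07-01 (Friday).
Applying the 15-business-day extension: 15 business days after 2039-07-01 is 2039-07-22.
Since 2039-07-22 is a Friday and not a holiday, the date is unchanged.
So the filing is due 2039-07-22.

2039-07-22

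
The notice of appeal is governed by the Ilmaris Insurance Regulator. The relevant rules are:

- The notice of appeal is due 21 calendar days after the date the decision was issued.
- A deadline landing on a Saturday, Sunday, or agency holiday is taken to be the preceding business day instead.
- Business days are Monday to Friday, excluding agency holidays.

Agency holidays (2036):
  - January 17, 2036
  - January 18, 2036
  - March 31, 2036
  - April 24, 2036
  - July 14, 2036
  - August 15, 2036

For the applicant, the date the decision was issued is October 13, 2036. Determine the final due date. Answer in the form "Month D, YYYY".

November 3, 2036

Adding 21 calendar days to October 13, 2036 gives November 3, 2036.
November 3, 2036 falls on a Monday, which is a business day, so no adjustment is needed.
Deadline: November 3, 2036.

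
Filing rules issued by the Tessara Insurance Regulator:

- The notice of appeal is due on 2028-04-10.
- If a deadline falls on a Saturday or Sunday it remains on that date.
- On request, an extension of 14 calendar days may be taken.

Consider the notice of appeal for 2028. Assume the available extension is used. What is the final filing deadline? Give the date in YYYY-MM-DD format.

Start from the fixed due date, 2028-04-10.
2028-04-10 is a Monday; no weekend or holiday adjustment applies.
Applying the 14-calendar-day extension: 2028-04-10 + 14 days = 2028-04-24.
2028-04-24 falls on a Monday. The rules make no weekend/holiday allowance, so it remains 2028-04-24.
Deadline: 2028-04-24.

2028-04-24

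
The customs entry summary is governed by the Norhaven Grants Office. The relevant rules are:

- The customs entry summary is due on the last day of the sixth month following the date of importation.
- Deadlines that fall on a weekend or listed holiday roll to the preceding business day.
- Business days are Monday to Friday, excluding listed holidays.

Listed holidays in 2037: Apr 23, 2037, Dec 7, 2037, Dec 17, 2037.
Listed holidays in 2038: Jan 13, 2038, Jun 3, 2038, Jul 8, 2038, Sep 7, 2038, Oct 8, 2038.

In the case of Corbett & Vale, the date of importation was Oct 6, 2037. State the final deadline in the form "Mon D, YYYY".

6 months after Oct 6, 2037 is April 2038; that month ends on Apr 30, 2038.
Since Apr 30, 2038 is a Friday and not a holiday, the date is unchanged.
The final due date is Apr 30, 2038.

Apr 30, 2038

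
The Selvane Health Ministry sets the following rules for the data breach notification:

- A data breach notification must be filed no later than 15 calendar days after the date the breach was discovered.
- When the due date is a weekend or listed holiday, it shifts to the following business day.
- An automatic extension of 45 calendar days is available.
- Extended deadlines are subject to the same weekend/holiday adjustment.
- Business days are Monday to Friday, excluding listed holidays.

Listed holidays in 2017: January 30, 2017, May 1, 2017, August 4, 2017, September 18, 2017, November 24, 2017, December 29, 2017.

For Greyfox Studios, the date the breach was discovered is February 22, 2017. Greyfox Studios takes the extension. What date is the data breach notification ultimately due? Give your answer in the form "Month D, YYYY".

April 24, 2017

15 calendar days after February 22, 2017 is March 9, 2017.
Since March 9, 2017 is a Thursday and not a holiday, the date is unchanged.
The 45-calendar-day extension moves the deadline from March 9, 2017 to April 23, 2017.
April 23, 2017 falls on a Sunday. Rolling to the next business day gives April 24, 2017, a Monday.
Final deadline: April 24, 2017.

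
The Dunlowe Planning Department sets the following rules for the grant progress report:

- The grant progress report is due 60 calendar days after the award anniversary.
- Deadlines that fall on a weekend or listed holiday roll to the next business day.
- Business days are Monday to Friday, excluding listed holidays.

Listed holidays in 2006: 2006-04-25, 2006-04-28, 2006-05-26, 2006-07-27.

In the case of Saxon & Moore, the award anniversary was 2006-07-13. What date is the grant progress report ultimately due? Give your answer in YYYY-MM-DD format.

2006-09-11

Adding 60 calendar days to 2006-07-13 gives 2006-09-11.
2006-09-11 falls on a Monday, which is a business day, so no adjustment is needed.
Final deadline: 2006-09-11.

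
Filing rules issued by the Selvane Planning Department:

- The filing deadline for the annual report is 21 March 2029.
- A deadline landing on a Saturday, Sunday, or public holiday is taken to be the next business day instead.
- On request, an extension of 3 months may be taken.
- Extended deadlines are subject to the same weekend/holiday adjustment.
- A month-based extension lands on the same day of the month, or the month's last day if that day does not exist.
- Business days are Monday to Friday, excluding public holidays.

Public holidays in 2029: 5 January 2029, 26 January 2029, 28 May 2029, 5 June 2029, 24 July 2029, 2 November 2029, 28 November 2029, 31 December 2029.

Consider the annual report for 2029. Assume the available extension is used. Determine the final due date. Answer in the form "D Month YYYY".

21 June 2029

The stated deadline is 21 March 2029.
Since 21 March 2029 is a Wednesday and not a holiday, the date is unchanged.
Applying the 3 months extension: 3 months after 21 March 2029 is 21 June 2029.
Since 21 June 2029 is a Thursday and not a holiday, the date is unchanged.
Deadline: 21 June 2029.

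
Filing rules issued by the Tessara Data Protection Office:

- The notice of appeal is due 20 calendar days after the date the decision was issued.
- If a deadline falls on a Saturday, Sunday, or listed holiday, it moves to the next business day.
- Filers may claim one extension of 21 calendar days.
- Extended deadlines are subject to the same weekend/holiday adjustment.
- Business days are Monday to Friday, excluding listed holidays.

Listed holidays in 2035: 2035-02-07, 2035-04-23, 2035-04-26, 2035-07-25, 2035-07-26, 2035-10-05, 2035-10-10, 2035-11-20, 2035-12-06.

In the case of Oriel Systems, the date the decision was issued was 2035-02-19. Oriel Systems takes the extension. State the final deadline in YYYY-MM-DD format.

2035-04-02

From 2035-02-19, 20 calendar days later is 2035-03-11.
Because 2035-03-11 is a Sunday, the deadline becomes 2035-03-12 (Monday).
The 21-calendar-day extension moves the deadline from 2035-03-12 to 2035-04-02.
2035-04-02 is a Monday and not a listed holiday, so it stands.
Final deadline: 2035-04-02.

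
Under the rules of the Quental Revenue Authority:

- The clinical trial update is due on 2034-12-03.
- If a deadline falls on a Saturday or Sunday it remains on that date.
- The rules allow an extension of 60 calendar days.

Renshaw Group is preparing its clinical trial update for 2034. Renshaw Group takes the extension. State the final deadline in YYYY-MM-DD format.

The stated deadline is 2034-12-03.
No adjustment is made for weekends or holidays, so 2034-12-03 stands.
The 60-calendar-day extension moves the deadline from 2034-12-03 to 2035-02-01.
No adjustment is made for weekends or holidays, so 2035-02-01 stands.
The final due date is 2035-02-01.

2035-02-01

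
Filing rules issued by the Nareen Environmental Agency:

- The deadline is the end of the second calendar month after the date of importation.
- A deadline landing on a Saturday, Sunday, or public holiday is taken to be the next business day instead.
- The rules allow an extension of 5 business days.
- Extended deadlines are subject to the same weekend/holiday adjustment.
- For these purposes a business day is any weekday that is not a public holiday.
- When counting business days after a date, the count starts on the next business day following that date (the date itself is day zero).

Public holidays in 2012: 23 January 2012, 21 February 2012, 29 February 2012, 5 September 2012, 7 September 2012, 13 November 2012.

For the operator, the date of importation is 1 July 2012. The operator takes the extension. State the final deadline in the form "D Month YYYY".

8 October 2012

The second month after 1 July 2012 is September 2012, whose last day is 30 September 2012.
30 September 2012 is a Sunday, so it moves to the next business day, 1 October 2012 (Monday).
Applying the 5-business-day extension: 5 business days after 1 October 2012 is 8 October 2012.
Since 8 October 2012 is a Monday and not a holiday, the date is unchanged.
The final due date is 8 October 2012.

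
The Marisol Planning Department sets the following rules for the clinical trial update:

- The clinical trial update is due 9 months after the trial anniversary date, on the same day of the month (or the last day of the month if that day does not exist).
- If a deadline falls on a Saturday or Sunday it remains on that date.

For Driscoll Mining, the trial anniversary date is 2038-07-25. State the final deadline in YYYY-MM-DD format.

9 months after 2038-07-25, on the same day of the month, is 2039-04-25.
2039-04-25 is a Monday; no weekend or holiday adjustment applies.
Deadline: 2039-04-25.

2039-04-25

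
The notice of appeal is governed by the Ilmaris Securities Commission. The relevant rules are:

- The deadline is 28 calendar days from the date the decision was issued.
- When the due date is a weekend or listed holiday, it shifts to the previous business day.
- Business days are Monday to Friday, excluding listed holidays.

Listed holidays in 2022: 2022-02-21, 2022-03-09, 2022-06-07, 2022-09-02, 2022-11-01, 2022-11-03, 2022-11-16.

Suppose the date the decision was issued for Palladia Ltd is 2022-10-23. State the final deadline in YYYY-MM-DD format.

Adding 28 calendar days to 2022-10-23 gives 2022-11-20.
2022-11-20 is a Sunday, so it moves to the preceding business day, 2022-11-18 (Friday).
The final due date is 2022-11-18.

2022-11-18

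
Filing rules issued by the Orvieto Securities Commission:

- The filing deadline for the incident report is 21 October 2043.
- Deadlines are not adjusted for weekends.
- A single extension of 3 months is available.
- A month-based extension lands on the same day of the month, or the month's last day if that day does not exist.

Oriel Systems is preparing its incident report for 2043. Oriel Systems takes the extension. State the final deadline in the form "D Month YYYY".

Start from the fixed due date, 21 October 2043.
No adjustment is made for weekends or holidays, so 21 October 2043 stands.
The 3 months extension carries 21 October 2043 to 21 January 2044.
21 January 2044 is a Thursday; no weekend or holiday adjustment applies.
The final due date is 21 January 2044.

21 January 2044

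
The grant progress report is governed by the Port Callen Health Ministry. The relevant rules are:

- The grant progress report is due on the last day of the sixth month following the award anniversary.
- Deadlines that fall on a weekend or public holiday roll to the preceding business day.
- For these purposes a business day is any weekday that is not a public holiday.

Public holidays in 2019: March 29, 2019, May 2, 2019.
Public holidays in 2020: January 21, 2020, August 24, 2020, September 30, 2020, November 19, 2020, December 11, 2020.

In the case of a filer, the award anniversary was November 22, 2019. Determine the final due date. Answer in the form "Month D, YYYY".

6 months after November 22, 2019 is May 2020; that month ends on May 31, 2020.
Because May 31, 2020 is a Sunday, the deadline becomes May 29, 2020 (Friday).
Final deadline: May 29, 2020.

May 29, 2020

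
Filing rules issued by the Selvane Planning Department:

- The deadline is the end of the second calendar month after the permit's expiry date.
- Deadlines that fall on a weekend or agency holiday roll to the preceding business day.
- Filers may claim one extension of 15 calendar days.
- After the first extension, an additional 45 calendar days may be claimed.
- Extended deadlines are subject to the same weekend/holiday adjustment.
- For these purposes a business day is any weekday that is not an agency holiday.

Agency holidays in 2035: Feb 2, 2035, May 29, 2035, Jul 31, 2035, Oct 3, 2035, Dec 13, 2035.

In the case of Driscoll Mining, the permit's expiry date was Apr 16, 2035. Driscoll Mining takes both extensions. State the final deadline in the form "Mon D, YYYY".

2 months after Apr 16, 2035 is June 2035; that month ends on Jun 30, 2035.
Jun 30, 2035 is a Saturday; the preceding business day is Jun 29, 2035 (Friday).
With the 15-day extension, Jun 29, 2035 becomes Jul 14, 2035.
Jul 14, 2035 falls on a Saturday. Rolling to the preceding business day gives Jul 13, 2035, a Friday.
The 45-calendar-day extension moves the deadline from Jul 13, 2035 to Aug 27, 2035.
Since Aug 27, 2035 is a Monday and not a holiday, the date is unchanged.
Deadline: Aug 27, 2035.

Aug 27, 2035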